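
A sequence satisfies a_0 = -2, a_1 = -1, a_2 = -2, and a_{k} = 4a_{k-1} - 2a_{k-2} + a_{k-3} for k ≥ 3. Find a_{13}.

The ordinary generating function has denominator 1 - 4q + 2q^2 - q^3.
Iterating the recurrence: a_0,…,a_{13} = -2, -1, -2, -8, -29, -102, -358, -1257, -4414, -15500, -54429, -191130, -671162, -2356817.

-2356817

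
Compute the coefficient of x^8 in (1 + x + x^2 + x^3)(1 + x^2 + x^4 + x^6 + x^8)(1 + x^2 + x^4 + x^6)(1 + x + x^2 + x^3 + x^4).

(1 + x + x^2 + x^3) has coefficients 1,1,1,1 for degrees 0…3.
(1 + x^2 + x^4 + x^6 + x^8) has coefficients 1,0,1,0,1,0,1,0,1 for degrees 0…8.
Multiplying by (1 + x^2 + x^4 + x^6) gives running coefficients 1,0,2,0,3,0,4,0,4 for degrees 0…8.
Finally multiplying by (1 + x + x^2 + x^3 + x^4), the product of all factors after the first has coefficients 1,1,3,3,6,5,9,7,11 for degrees 0…8.
[x^8] = 1·11 + 1·7 + 1·9 + 1·5 = 32.

32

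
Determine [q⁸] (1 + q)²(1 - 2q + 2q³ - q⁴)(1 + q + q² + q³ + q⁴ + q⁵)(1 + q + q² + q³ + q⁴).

2

(1 + q)² has coefficients 1,2,1 for degrees 0…2.
(1 - 2q + 2q³ - q⁴) has coefficients 1,-2,0,2,-1,0,0,0,0 for degrees 0…8.
Multiplying by (1 + q + q² + q³ + q⁴ + q⁵) gives running coefficients 1,-1,-1,1,0,0,-1,1,1 for degrees 0…8.
Finally multiplying by (1 + q + q² + q³ + q⁴), the product of all factors after the first has coefficients 1,0,-1,0,0,-1,-1,1,1 for degrees 0…8.
[q⁸] = 1·1 + 2·1 + 1·(-1) = 2.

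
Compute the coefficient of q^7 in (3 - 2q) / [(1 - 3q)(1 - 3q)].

42282

The denominator gives the recurrence a_n = 6a_(n−1) − 9a_(n−2) for n ≥ 2; the numerator fixes a_0 = 3, a_1 = 16.
Iterating: 3, 16, 69, 270, 999, 3564, 12393, 42282, so a_7 = 42282.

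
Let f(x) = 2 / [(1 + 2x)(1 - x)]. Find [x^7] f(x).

The denominator gives the recurrence a_n = −a_(n−1) + 2a_(n−2) for n ≥ 2; the numerator fixes a_0 = 2, a_1 = -2.
Iterating: 2, -2, 6, -10, 22, -42, 86, -170, so a_7 = -170.

-170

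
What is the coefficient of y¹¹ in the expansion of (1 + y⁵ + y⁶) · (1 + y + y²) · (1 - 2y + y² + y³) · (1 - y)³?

-2

(1 + y⁵ + y⁶) has coefficients 1,0,0,0,0,1,1 for degrees 0…6.
(1 + y + y²) has coefficients 1,1,1,0,0,0,0,0,0,0,0,0 for degrees 0…11.
Multiplying by (1 - 2y + y² + y³) gives running coefficients 1,-1,0,0,2,1,0,0,0,0,0,0 for degrees 0…11.
Finally multiplying by (1 - y)³, the product of all factors after the first has coefficients 1,-4,6,-4,3,-5,3,1,-1,0,0,0 for degrees 0…11.
[y¹¹] = 1·0 + 1·3 + 1·(-5) = -2.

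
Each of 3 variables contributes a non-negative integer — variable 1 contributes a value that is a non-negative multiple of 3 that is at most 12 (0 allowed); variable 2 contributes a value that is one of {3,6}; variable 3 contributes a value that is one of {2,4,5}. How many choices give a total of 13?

The generating function for the choices is (1 + q^3 + q^6 + q^9 + q^12)·(q^3 + q^6)·(q^2 + q^4 + q^5); the count is [q^13].
(1 + q^3 + q^6 + q^9 + q^12) has coefficients 1,0,0,1,0,0,1,0,0,1,0,0,1 for degrees 0…12.
(q^3 + q^6) has coefficients 0,0,0,1,0,0,1,0,0,0,0,0,0,0 for degrees 0…13.
Finally multiplying by (q^2 + q^4 + q^5), the product of all factors after the first has coefficients 0,0,0,0,0,1,0,1,2,0,1,1,0,0 for degrees 0…13.
[q^13] = 1·0 + 1·1 + 1·1 + 1·0 + 1·0 = 2.

2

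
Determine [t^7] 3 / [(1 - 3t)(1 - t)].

9840

Partial fractions give a closed form: a_n = (9/2)·3^n + (-3/2)·1^n.
At n = 7: a_7 = 9840.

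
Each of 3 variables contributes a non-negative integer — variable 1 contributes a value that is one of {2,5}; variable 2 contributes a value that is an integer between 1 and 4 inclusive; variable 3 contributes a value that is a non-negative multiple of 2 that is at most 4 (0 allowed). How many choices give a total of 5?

The generating function for the choices is (x^2 + x^5)·(x + x^2 + x^3 + x^4)·(1 + x^2 + x^4); the count is [x^5].
(x^2 + x^5) has coefficients 0,0,1,0,0,1 for degrees 0…5.
(x + x^2 + x^3 + x^4) has coefficients 0,1,1,1,1,0 for degrees 0…5.
Finally multiplying by (1 + x^2 + x^4), the product of all factors after the first has coefficients 0,1,1,2,2,2 for degrees 0…5.
[x^5] = 1·2 + 1·0 = 2.

2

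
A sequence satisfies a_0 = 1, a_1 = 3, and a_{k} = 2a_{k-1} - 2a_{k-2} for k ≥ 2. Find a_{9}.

The ordinary generating function has denominator 1 - 2y + 2y^2.
Iterating the recurrence: a_0,…,a_{9} = 1, 3, 4, 2, -4, -12, -16, -8, 16, 48.

48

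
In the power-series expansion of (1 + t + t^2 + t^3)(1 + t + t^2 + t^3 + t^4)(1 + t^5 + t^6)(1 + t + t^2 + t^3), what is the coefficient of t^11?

(1 + t + t^2 + t^3) has coefficients 1,1,1,1 for degrees 0…3.
(1 + t + t^2 + t^3 + t^4) has coefficients 1,1,1,1,1,0,0,0,0,0,0,0 for degrees 0…11.
Multiplying by (1 + t^5 + t^6) gives running coefficients 1,1,1,1,1,1,2,2,2,2,1,0 for degrees 0…11.
Finally multiplying by (1 + t + t^2 + t^3), the product of all factors after the first has coefficients 1,2,3,4,4,4,5,6,7,8,7,5 for degrees 0…11.
[t^11] = 1·5 + 1·7 + 1·8 + 1·7 = 27.

27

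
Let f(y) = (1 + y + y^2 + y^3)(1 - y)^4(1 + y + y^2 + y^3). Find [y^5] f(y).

4

(1 + y + y^2 + y^3) has coefficients 1,1,1,1 for degrees 0…3.
(1 - y)^4 has coefficients 1,-4,6,-4,1,0 for degrees 0…5.
Finally multiplying by (1 + y + y^2 + y^3), the product of all factors after the first has coefficients 1,-3,3,-1,-1,3 for degrees 0…5.
[y^5] = 1·3 + 1·(-1) + 1·(-1) + 1·3 = 4.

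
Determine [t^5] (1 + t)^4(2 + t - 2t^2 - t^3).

-13

(1 + t)^4 has coefficients 1,4,6,4,1 for degrees 0…4.
(2 + t - 2t^2 - t^3) has coefficients 2,1,-2,-1,0,0 for degrees 0…5.
[t^5] = 1·0 + 4·0 + 6·(-1) + 4·(-2) + 1·1 = -13.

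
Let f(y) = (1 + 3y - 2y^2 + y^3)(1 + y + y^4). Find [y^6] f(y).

(1 + 3y - 2y^2 + y^3) has coefficients 1,3,-2,1 for degrees 0…3.
(1 + y + y^4) has coefficients 1,1,0,0,1,0,0 for degrees 0…6.
[y^6] = 1·0 + 3·0 − 2·1 + 1·0 = -2.

-2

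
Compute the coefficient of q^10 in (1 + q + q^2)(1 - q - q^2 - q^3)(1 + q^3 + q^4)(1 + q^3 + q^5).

-7

(1 + q + q^2) has coefficients 1,1,1 for degrees 0…2.
(1 - q - q^2 - q^3) has coefficients 1,-1,-1,-1,0,0,0,0,0,0,0 for degrees 0…10.
Multiplying by (1 + q^3 + q^4) gives running coefficients 1,-1,-1,0,0,-2,-2,-1,0,0,0 for degrees 0…10.
Finally multiplying by (1 + q^3 + q^5), the product of all factors after the first has coefficients 1,-1,-1,1,-1,-2,-3,-2,-2,-2,-3 for degrees 0…10.
[q^10] = 1·(-3) + 1·(-2) + 1·(-2) = -7.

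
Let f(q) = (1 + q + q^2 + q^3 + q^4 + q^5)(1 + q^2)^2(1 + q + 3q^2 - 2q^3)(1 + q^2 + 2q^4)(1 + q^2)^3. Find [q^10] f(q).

(1 + q + q^2 + q^3 + q^4 + q^5) has coefficients 1,1,1,1,1,1 for degrees 0…5.
(1 + q^2)^2 has coefficients 1,0,2,0,1,0,0,0,0,0,0 for degrees 0…10.
Multiplying by (1 + q + 3q^2 - 2q^3) gives running coefficients 1,1,5,0,7,-3,3,-2,0,0,0 for degrees 0…10.
Multiplying by (1 + q^2 + 2q^4) gives running coefficients 1,1,6,1,14,-1,20,-5,17,-8,6 for degrees 0…10.
Finally multiplying by (1 + q^2)^3, the product of all factors after the first has coefficients 1,1,9,4,35,5,81,-4,125,-25,131 for degrees 0…10.
[q^10] = 1·131 + 1·(-25) + 1·125 + 1·(-4) + 1·81 + 1·5 = 313.

313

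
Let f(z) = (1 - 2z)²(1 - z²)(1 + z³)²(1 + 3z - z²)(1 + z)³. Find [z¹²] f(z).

-4

(1 - 2z)² has coefficients 1,-4,4 for degrees 0…2.
(1 - z²) has coefficients 1,0,-1,0,0,0,0,0,0,0,0,0,0 for degrees 0…12.
Multiplying by (1 + z³)² gives running coefficients 1,0,-1,2,0,-2,1,0,-1,0,0,0,0 for degrees 0…12.
Multiplying by (1 + 3z - z²) gives running coefficients 1,3,-2,-1,7,-4,-5,5,-2,-3,1,0,0 for degrees 0…12.
Finally multiplying by (1 + z)³, the product of all factors after the first has coefficients 1,6,10,3,1,12,3,-15,-6,1,-9,-8,0 for degrees 0…12.
[z¹²] = 1·0 − 4·(-8) + 4·(-9) = -4.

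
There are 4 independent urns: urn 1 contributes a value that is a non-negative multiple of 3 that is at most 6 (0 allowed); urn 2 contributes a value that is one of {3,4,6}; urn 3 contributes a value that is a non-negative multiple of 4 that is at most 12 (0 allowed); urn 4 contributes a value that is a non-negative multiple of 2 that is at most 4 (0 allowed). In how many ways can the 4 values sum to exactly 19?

The generating function for the choices is (1 + y³ + y⁶)·(y³ + y⁴ + y⁶)·(1 + y⁴ + y⁸ + y¹²)·(1 + y² + y⁴); the count is [y¹⁹].
(1 + y³ + y⁶) has coefficients 1,0,0,1,0,0,1 for degrees 0…6.
(y³ + y⁴ + y⁶) has coefficients 0,0,0,1,1,0,1,0,0,0,0,0,0,0,0,0,0,0,0,0 for degrees 0…19.
Multiplying by (1 + y⁴ + y⁸ + y¹²) gives running coefficients 0,0,0,1,1,0,1,1,1,0,1,1,1,0,1,1,1,0,1,0 for degrees 0…19.
Finally multiplying by (1 + y² + y⁴), the product of all factors after the first has coefficients 0,0,0,1,1,1,2,2,3,1,3,2,3,1,3,2,3,1,3,1 for degrees 0…19.
[y¹⁹] = 1·1 + 1·3 + 1·1 = 5.

5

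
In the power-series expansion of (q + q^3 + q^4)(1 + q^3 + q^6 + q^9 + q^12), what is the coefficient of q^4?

(q + q^3 + q^4) has coefficients 0,1,0,1,1 for degrees 0…4.
(1 + q^3 + q^6 + q^9 + q^12) has coefficients 1,0,0,1,0 for degrees 0…4.
[q^4] = 1·1 + 1·0 + 1·1 = 2.

2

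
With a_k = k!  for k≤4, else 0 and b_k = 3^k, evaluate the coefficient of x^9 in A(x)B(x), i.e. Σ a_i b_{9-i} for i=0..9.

The convolution is the t^9 coefficient of A(t)B(t).
Σ = 1·19683 + 1·6561 + 2·2187 + 6·729 + 24·243 + 0·81 + 0·27 + 0·9 + 0·3 + 0·1 = 40824.

40824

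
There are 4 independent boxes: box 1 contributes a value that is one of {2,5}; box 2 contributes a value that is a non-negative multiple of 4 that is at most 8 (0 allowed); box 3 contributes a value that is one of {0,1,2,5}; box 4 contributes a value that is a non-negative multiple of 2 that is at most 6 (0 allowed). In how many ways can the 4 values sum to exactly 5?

2

The generating function for the choices is (t² + t⁵)·(1 + t⁴ + t⁸)·(1 + t + t² + t⁵)·(1 + t² + t⁴ + t⁶); the count is [t⁵].
(t² + t⁵) has coefficients 0,0,1,0,0,1 for degrees 0…5.
(1 + t⁴ + t⁸) has coefficients 1,0,0,0,1,0 for degrees 0…5.
Multiplying by (1 + t + t² + t⁵) gives running coefficients 1,1,1,0,1,2 for degrees 0…5.
Finally multiplying by (1 + t² + t⁴ + t⁶), the product of all factors after the first has coefficients 1,1,2,1,3,3 for degrees 0…5.
[t⁵] = 1·1 + 1·1 = 2.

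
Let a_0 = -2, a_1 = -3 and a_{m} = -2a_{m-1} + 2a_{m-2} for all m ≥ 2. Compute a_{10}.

The ordinary generating function has denominator 1 + 2z - 2z^2.
Iterating the recurrence: a_0,…,a_{10} = -2, -3, 2, -10, 24, -68, 184, -504, 1376, -3760, 10272.

10272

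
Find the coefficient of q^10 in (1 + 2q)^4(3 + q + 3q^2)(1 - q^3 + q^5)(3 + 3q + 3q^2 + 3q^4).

531

(1 + 2q)^4 has coefficients 1,8,24,32,16 for degrees 0…4.
(3 + q + 3q^2) has coefficients 3,1,3,0,0,0,0,0,0,0,0 for degrees 0…10.
Multiplying by (1 - q^3 + q^5) gives running coefficients 3,1,3,-3,-1,0,1,3,0,0,0 for degrees 0…10.
Finally multiplying by (3 + 3q + 3q^2 + 3q^4), the product of all factors after the first has coefficients 9,12,21,3,6,-9,9,3,9,9,3 for degrees 0…10.
[q^10] = 1·3 + 8·9 + 24·9 + 32·3 + 16·9 = 531.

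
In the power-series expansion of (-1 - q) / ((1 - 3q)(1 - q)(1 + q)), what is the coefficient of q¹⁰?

Partial fractions give a closed form: a_n = (-3/2)·3^n + (1/2)·1^n.
At n = 10: a_10 = -88573.

-88573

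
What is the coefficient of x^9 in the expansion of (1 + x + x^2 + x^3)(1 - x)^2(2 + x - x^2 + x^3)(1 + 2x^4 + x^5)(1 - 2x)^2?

(1 + x + x^2 + x^3) has coefficients 1,1,1,1 for degrees 0…3.
(1 - x)^2 has coefficients 1,-2,1,0,0,0,0,0,0,0 for degrees 0…9.
Multiplying by (2 + x - x^2 + x^3) gives running coefficients 2,-3,-1,4,-3,1,0,0,0,0 for degrees 0…9.
Multiplying by (1 + 2x^4 + x^5) gives running coefficients 2,-3,-1,4,1,-3,-5,7,-2,-1 for degrees 0…9.
Finally multiplying by (1 - 2x)^2, the product of all factors after the first has coefficients 2,-11,19,-4,-19,9,11,15,-50,35 for degrees 0…9.
[x^9] = 1·35 + 1·(-50) + 1·15 + 1·11 = 11.

11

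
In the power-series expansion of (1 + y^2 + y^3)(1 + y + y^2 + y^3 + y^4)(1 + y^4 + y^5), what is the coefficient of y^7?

(1 + y^2 + y^3) has coefficients 1,0,1,1 for degrees 0…3.
(1 + y + y^2 + y^3 + y^4) has coefficients 1,1,1,1,1,0,0,0 for degrees 0…7.
Finally multiplying by (1 + y^4 + y^5), the product of all factors after the first has coefficients 1,1,1,1,2,2,2,2 for degrees 0…7.
[y^7] = 1·2 + 1·2 + 1·2 = 6.

6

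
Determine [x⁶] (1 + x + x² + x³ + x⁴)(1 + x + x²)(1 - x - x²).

(1 + x + x² + x³ + x⁴) has coefficients 1,1,1,1,1 for degrees 0…4.
(1 + x + x²) has coefficients 1,1,1,0,0,0,0 for degrees 0…6.
Finally multiplying by (1 - x - x²), the product of all factors after the first has coefficients 1,0,-1,-2,-1,0,0 for degrees 0…6.
[x⁶] = 1·0 + 1·0 + 1·(-1) + 1·(-2) + 1·(-1) = -4.

-4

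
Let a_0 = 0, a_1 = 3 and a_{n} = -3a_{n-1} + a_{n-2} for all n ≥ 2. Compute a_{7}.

The ordinary generating function has denominator 1 + 3y - y^2.
Iterating the recurrence: a_0,…,a_{7} = 0, 3, -9, 30, -99, 327, -1080, 3567.

3567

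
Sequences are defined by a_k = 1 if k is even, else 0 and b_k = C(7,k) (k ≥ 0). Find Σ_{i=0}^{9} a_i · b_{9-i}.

64

This is [x^9] in the product of the two ordinary generating functions.
Σ = 1·0 + 0·0 + 1·1 + 0·7 + 1·21 + 0·35 + 1·35 + 0·21 + 1·7 + 0·1 = 64.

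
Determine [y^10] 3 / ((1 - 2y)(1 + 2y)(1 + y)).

4095

Partial fractions give a closed form: a_n = (1)·2^n + (3)·(-2)^n + (-1)·(-1)^n.
At n = 10: a_10 = 4095.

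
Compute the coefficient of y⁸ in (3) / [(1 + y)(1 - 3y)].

14763

Partial fractions give a closed form: a_n = (3/4)·(-1)^n + (9/4)·3^n.
At n = 8: a_8 = 14763.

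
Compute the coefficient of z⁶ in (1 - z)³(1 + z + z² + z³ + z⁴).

(1 - z)³ has coefficients 1,-3,3,-1 for degrees 0…3.
(1 + z + z² + z³ + z⁴) has coefficients 1,1,1,1,1,0,0 for degrees 0…6.
[z⁶] = 1·0 − 3·0 + 3·1 − 1·1 = 2.

2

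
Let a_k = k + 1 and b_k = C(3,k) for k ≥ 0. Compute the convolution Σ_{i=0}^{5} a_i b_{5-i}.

36

This is [x^5] in the product of the two ordinary generating functions.
Σ = 1·0 + 2·0 + 3·1 + 4·3 + 5·3 + 6·1 = 36.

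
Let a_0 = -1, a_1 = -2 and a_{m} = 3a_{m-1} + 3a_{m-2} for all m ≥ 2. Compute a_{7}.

The ordinary generating function has denominator 1 - 3z - 3z^2.
Iterating the recurrence: a_0,…,a_{7} = -1, -2, -9, -33, -126, -477, -1809, -6858.

-6858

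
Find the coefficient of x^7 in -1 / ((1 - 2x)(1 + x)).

Partial fractions give a closed form: a_n = (-2/3)·2^n + (-1/3)·(-1)^n.
At n = 7: a_7 = -85.

-85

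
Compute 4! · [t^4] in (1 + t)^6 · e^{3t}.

The EGF product rule gives c_4 = Σ_{k_1+k_2=4} C(4; k_1,k_2) · ∏ g_i(k_i), where (1+t)^6 gives the falling factorial (6)_k; e^{3t} gives (3)^k.
g_1(k) for k = 0…4: 1, 6, 30, 120, 360.
g_2(k) for k = 0…4: 1, 3, 9, 27, 81.
c_4 = Σ_k C(4,k)·g_1(k)·g_2(4−k) = 1·1·81 + 4·6·27 + 6·30·9 + 4·120·3 + 1·360·1 = 81 + 648 + 1620 + 1440 + 360 = 4149.

4149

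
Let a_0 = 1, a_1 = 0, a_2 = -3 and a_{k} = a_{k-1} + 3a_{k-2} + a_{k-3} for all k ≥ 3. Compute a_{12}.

The ordinary generating function has denominator 1 - q - 3q^2 - q^3.
Iterating the recurrence: a_0,…,a_{12} = 1, 0, -3, -2, -11, -20, -55, -126, -311, -744, -1803, -4346, -10499.

-10499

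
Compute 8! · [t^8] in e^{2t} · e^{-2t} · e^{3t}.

6561

The EGF product rule gives c_8 = Σ_{k_1+k_2+k_3=8} C(8; k_1,k_2,k_3) · ∏ g_i(k_i), where e^{2t} gives (2)^k; e^{-2t} gives (-2)^k; e^{3t} gives (3)^k.
g_1(k) for k = 0…8: 1, 2, 4, 8, 16, 32, 64, 128, 256.
g_2(k) for k = 0…8: 1, -2, 4, -8, 16, -32, 64, -128, 256.
g_3(k) for k = 0…8: 1, 3, 9, 27, 81, 243, 729, 2187, 6561.
First combine the last two factors: h(k) = Σ_j C(k,j)·g_2(j)·g_3(k−j) for k = 0…8: 1, 1, 1, 1, 1, 1, 1, 1, 1.
c_8 = Σ_k C(8,k)·g_1(k)·h(8−k) = 1·1·1 + 8·2·1 + 28·4·1 + 56·8·1 + 70·16·1 + 56·32·1 + 28·64·1 + 8·128·1 + 1·256·1 = 1 + 16 + 112 + 448 + 1120 + 1792 + 1792 + 1024 + 256 = 6561.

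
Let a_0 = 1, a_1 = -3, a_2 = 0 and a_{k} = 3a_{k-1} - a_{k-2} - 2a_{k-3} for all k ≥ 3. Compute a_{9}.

765

The ordinary generating function has denominator 1 - 3z + z^2 + 2z^3.
Iterating the recurrence: a_0,…,a_{9} = 1, -3, 0, 1, 9, 26, 67, 157, 352, 765.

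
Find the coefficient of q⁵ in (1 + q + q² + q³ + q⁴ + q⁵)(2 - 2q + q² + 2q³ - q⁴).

(1 + q + q² + q³ + q⁴ + q⁵) has coefficients 1,1,1,1,1,1 for degrees 0…5.
(2 - 2q + q² + 2q³ - q⁴) has coefficients 2,-2,1,2,-1,0 for degrees 0…5.
[q⁵] = 1·0 + 1·(-1) + 1·2 + 1·1 + 1·(-2) + 1·2 = 2.

2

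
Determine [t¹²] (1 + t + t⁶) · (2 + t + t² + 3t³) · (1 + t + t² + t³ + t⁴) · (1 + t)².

(1 + t + t⁶) has coefficients 1,1,0,0,0,0,1 for degrees 0…6.
(2 + t + t² + 3t³) has coefficients 2,1,1,3,0,0,0,0,0,0,0,0,0 for degrees 0…12.
Multiplying by (1 + t + t² + t³ + t⁴) gives running coefficients 2,3,4,7,7,5,4,3,0,0,0,0,0 for degrees 0…12.
Finally multiplying by (1 + t)², the product of all factors after the first has coefficients 2,7,12,18,25,26,21,16,10,3,0,0,0 for degrees 0…12.
[t¹²] = 1·0 + 1·0 + 1·21 = 21.

21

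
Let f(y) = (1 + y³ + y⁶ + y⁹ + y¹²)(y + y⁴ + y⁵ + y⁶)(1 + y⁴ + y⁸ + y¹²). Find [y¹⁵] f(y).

4

(1 + y³ + y⁶ + y⁹ + y¹²) has coefficients 1,0,0,1,0,0,1,0,0,1,0,0,1 for degrees 0…12.
(y + y⁴ + y⁵ + y⁶) has coefficients 0,1,0,0,1,1,1,0,0,0,0,0,0,0,0,0 for degrees 0…15.
Finally multiplying by (1 + y⁴ + y⁸ + y¹²), the product of all factors after the first has coefficients 0,1,0,0,1,2,1,0,1,2,1,0,1,2,1,0 for degrees 0…15.
[y¹⁵] = 1·0 + 1·1 + 1·2 + 1·1 + 1·0 = 4.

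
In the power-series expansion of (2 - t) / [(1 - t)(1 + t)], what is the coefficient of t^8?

2

Partial fractions give a closed form: a_n = (1/2)·1^n + (3/2)·(-1)^n.
At n = 8: a_8 = 2.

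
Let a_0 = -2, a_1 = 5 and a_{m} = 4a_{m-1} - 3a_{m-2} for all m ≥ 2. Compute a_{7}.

7649

The ordinary generating function has denominator 1 - 4z + 3z^2.
Iterating the recurrence: a_0,…,a_{7} = -2, 5, 26, 89, 278, 845, 2546, 7649.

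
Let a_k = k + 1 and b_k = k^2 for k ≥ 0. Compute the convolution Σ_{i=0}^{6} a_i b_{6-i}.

196

The convolution is the t^6 coefficient of A(t)B(t).
Σ = 1·36 + 2·25 + 3·16 + 4·9 + 5·4 + 6·1 + 7·0 = 196.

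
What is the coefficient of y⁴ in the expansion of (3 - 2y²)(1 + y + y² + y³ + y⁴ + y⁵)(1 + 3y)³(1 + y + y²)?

(3 - 2y²) has coefficients 3,0,-2 for degrees 0…2.
(1 + y + y² + y³ + y⁴ + y⁵) has coefficients 1,1,1,1,1 for degrees 0…4.
Multiplying by (1 + 3y)³ gives running coefficients 1,10,37,64,64 for degrees 0…4.
Finally multiplying by (1 + y + y²), the product of all factors after the first has coefficients 1,11,48,111,165 for degrees 0…4.
[y⁴] = 3·165 − 2·48 = 399.

399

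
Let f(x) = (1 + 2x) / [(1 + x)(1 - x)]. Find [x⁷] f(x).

Partial fractions give a closed form: a_n = (-1/2)·(-1)^n + (3/2)·1^n.
At n = 7: a_7 = 2.

2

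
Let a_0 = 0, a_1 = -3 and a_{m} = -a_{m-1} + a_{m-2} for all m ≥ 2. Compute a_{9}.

The ordinary generating function has denominator 1 + z - z^2.
Iterating the recurrence: a_0,…,a_{9} = 0, -3, 3, -6, 9, -15, 24, -39, 63, -102.

-102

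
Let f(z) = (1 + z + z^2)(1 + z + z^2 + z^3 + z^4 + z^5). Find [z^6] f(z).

2

(1 + z + z^2) has coefficients 1,1,1 for degrees 0…2.
(1 + z + z^2 + z^3 + z^4 + z^5) has coefficients 1,1,1,1,1,1,0 for degrees 0…6.
[z^6] = 1·0 + 1·1 + 1·1 = 2.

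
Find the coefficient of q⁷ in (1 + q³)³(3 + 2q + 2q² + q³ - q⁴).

3

(1 + q³)³ has coefficients 1,0,0,3,0,0,3,0 for degrees 0…7.
(3 + 2q + 2q² + q³ - q⁴) has coefficients 3,2,2,1,-1,0,0,0 for degrees 0…7.
[q⁷] = 1·0 + 3·(-1) + 3·2 = 3.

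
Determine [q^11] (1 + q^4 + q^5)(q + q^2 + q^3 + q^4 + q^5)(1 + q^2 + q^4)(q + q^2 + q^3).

(1 + q^4 + q^5) has coefficients 1,0,0,0,1,1 for degrees 0…5.
(q + q^2 + q^3 + q^4 + q^5) has coefficients 0,1,1,1,1,1,0,0,0,0,0,0 for degrees 0…11.
Multiplying by (1 + q^2 + q^4) gives running coefficients 0,1,1,2,2,3,2,2,1,1,0,0 for degrees 0…11.
Finally multiplying by (q + q^2 + q^3), the product of all factors after the first has coefficients 0,0,1,2,4,5,7,7,7,5,4,2 for degrees 0…11.
[q^11] = 1·2 + 1·7 + 1·7 = 16.

16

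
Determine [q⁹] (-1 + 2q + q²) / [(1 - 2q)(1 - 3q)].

-13378

The denominator gives the recurrence a_n = 5a_(n−1) − 6a_(n−2) for n ≥ 3; the numerator fixes a_0 = -1, a_1 = -3, a_2 = -8.
Iterating: -1, -3, -8, -22, -62, -178, -518, -1522, -4502, -13378, so a_9 = -13378.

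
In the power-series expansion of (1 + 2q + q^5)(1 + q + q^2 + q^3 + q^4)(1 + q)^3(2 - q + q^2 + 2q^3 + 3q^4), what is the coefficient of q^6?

(1 + 2q + q^5) has coefficients 1,2,0,0,0,1 for degrees 0…5.
(1 + q + q^2 + q^3 + q^4) has coefficients 1,1,1,1,1,0,0 for degrees 0…6.
Multiplying by (1 + q)^3 gives running coefficients 1,4,7,8,8,7,4 for degrees 0…6.
Finally multiplying by (2 - q + q^2 + 2q^3 + 3q^4), the product of all factors after the first has coefficients 2,7,11,15,26,40,46 for degrees 0…6.
[q^6] = 1·46 + 2·40 + 1·7 = 133.

133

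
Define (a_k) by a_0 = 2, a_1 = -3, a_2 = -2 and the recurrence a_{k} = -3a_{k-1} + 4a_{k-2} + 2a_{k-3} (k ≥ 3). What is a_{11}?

58928

The ordinary generating function has denominator 1 + 3q - 4q^2 - 2q^3.
Iterating the recurrence: a_0,…,a_{11} = 2, -3, -2, -2, -8, 12, -72, 248, -1008, 3872, -15152, 58928.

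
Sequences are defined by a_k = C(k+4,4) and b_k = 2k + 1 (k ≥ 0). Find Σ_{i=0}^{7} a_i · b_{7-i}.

This is [x^7] in the product of the two ordinary generating functions.
Σ = 1·15 + 5·13 + 15·11 + 35·9 + 70·7 + 126·5 + 210·3 + 330·1 = 2640.

2640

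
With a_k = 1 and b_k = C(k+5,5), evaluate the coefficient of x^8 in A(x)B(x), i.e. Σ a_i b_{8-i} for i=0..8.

3003

Write out a_i and b_{8-i} for i = 0,…,8 and sum the products.
Σ = 1·1287 + 1·792 + 1·462 + 1·252 + 1·126 + 1·56 + 1·21 + 1·6 + 1·1 = 3003.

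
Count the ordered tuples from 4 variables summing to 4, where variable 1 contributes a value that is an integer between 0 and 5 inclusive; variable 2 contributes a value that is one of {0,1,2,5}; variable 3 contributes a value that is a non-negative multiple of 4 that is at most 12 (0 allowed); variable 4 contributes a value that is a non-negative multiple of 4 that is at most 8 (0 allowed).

5

The generating function for the choices is (1 + x + x² + x³ + x⁴ + x⁵)·(1 + x + x² + x⁵)·(1 + x⁴ + x⁸ + x¹²)·(1 + x⁴ + x⁸); the count is [x⁴].
(1 + x + x² + x³ + x⁴ + x⁵) has coefficients 1,1,1,1,1 for degrees 0…4.
(1 + x + x² + x⁵) has coefficients 1,1,1,0,0 for degrees 0…4.
Multiplying by (1 + x⁴ + x⁸ + x¹²) gives running coefficients 1,1,1,0,1 for degrees 0…4.
Finally multiplying by (1 + x⁴ + x⁸), the product of all factors after the first has coefficients 1,1,1,0,2 for degrees 0…4.
[x⁴] = 1·2 + 1·0 + 1·1 + 1·1 + 1·1 = 5.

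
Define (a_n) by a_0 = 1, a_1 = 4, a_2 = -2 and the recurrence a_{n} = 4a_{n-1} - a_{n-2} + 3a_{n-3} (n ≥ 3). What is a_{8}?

The ordinary generating function has denominator 1 - 4q + q^2 - 3q^3.
Iterating the recurrence: a_0,…,a_{8} = 1, 4, -2, -9, -22, -85, -345, -1361, -5354.

-5354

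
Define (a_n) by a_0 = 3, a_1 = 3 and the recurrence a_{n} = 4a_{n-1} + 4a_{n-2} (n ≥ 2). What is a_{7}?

The ordinary generating function has denominator 1 - 4t - 4t^2.
Iterating the recurrence: a_0,…,a_{7} = 3, 3, 24, 108, 528, 2544, 12288, 59328.

59328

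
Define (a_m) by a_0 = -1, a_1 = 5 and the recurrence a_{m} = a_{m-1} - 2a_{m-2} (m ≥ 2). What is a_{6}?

23

The ordinary generating function has denominator 1 - t + 2t^2.
Iterating the recurrence: a_0,…,a_{6} = -1, 5, 7, -3, -17, -11, 23.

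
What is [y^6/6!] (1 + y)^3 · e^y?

The EGF product rule gives c_6 = Σ_{k_1+k_2=6} C(6; k_1,k_2) · ∏ g_i(k_i), where (1+y)^3 gives the falling factorial (3)_k; e^y gives (1)^k.
g_1(k) for k = 0…6: 1, 3, 6, 6, 0, 0, 0.
g_2(k) for k = 0…6: 1, 1, 1, 1, 1, 1, 1.
c_6 = Σ_k C(6,k)·g_1(k)·g_2(6−k) = 1·1·1 + 6·3·1 + 15·6·1 + 20·6·1 = 1 + 18 + 90 + 120 = 229.

229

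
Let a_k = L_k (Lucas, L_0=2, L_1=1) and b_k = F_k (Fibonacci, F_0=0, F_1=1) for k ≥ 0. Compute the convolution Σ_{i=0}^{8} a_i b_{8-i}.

This is [x^8] in the product of the two ordinary generating functions.
Σ = 2·21 + 1·13 + 3·8 + 4·5 + 7·3 + 11·2 + 18·1 + 29·1 + 47·0 = 189.

189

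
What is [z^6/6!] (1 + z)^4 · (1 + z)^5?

The EGF product rule gives c_6 = Σ_{k_1+k_2=6} C(6; k_1,k_2) · ∏ g_i(k_i), where (1+z)^4 gives the falling factorial (4)_k; (1+z)^5 gives the falling factorial (5)_k.
g_1(k) for k = 0…6: 1, 4, 12, 24, 24, 0, 0.
g_2(k) for k = 0…6: 1, 5, 20, 60, 120, 120, 0.
c_6 = Σ_k C(6,k)·g_1(k)·g_2(6−k) = 6·4·120 + 15·12·120 + 20·24·60 + 15·24·20 = 2880 + 21600 + 28800 + 7200 = 60480.

60480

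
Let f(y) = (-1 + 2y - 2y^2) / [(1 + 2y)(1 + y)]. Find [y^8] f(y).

The denominator gives the recurrence a_n = −3a_(n−1) − 2a_(n−2) for n ≥ 3; the numerator fixes a_0 = -1, a_1 = 5, a_2 = -15.
Iterating: -1, 5, -15, 35, -75, 155, -315, 635, -1275, so a_8 = -1275.

-1275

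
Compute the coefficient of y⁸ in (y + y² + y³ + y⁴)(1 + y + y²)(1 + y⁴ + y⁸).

(y + y² + y³ + y⁴) has coefficients 0,1,1,1,1 for degrees 0…4.
(1 + y + y²) has coefficients 1,1,1,0,0,0,0,0,0 for degrees 0…8.
Finally multiplying by (1 + y⁴ + y⁸), the product of all factors after the first has coefficients 1,1,1,0,1,1,1,0,1 for degrees 0…8.
[y⁸] = 1·0 + 1·1 + 1·1 + 1·1 = 3.

3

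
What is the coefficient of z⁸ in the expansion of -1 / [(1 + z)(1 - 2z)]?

Partial fractions give a closed form: a_n = (-1/3)·(-1)^n + (-2/3)·2^n.
At n = 8: a_8 = -171.

-171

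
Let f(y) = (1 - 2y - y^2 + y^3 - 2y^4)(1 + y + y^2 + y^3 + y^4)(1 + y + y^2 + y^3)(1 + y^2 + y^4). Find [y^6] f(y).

-19

(1 - 2y - y^2 + y^3 - 2y^4) has coefficients 1,-2,-1,1,-2 for degrees 0…4.
(1 + y + y^2 + y^3 + y^4) has coefficients 1,1,1,1,1,0,0 for degrees 0…6.
Multiplying by (1 + y + y^2 + y^3) gives running coefficients 1,2,3,4,4,3,2 for degrees 0…6.
Finally multiplying by (1 + y^2 + y^4), the product of all factors after the first has coefficients 1,2,4,6,8,9,9 for degrees 0…6.
[y^6] = 1·9 − 2·9 − 1·8 + 1·6 − 2·4 = -19.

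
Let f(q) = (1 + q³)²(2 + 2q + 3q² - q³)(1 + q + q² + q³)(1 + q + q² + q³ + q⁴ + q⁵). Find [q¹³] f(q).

(1 + q³)² has coefficients 1,0,0,2,0,0,1 for degrees 0…6.
(2 + 2q + 3q² - q³) has coefficients 2,2,3,-1,0,0,0,0,0,0,0,0,0,0 for degrees 0…13.
Multiplying by (1 + q + q² + q³) gives running coefficients 2,4,7,6,4,2,-1,0,0,0,0,0,0,0 for degrees 0…13.
Finally multiplying by (1 + q + q² + q³ + q⁴ + q⁵), the product of all factors after the first has coefficients 2,6,13,19,23,25,22,18,11,5,1,-1,0,0 for degrees 0…13.
[q¹³] = 1·0 + 2·1 + 1·18 = 20.

20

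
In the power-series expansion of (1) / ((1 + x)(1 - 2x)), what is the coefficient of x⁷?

85

Partial fractions give a closed form: a_n = (1/3)·(-1)^n + (2/3)·2^n.
At n = 7: a_7 = 85.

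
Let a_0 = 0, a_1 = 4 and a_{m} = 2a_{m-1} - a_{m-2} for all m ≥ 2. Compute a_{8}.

32

The ordinary generating function has denominator 1 - 2y + y^2.
Iterating the recurrence: a_0,…,a_{8} = 0, 4, 8, 12, 16, 20, 24, 28, 32.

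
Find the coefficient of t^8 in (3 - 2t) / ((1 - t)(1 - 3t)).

Partial fractions give a closed form: a_n = (-1/2)·1^n + (7/2)·3^n.
At n = 8: a_8 = 22963.

22963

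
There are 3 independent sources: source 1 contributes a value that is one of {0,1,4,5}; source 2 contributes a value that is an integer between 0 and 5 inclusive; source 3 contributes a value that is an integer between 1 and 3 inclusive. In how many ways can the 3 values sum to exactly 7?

10

The generating function for the choices is (1 + q + q^4 + q^5)·(1 + q + q^2 + q^3 + q^4 + q^5)·(q + q^2 + q^3); the count is [q^7].
(1 + q + q^4 + q^5) has coefficients 1,1,0,0,1,1 for degrees 0…5.
(1 + q + q^2 + q^3 + q^4 + q^5) has coefficients 1,1,1,1,1,1,0,0 for degrees 0…7.
Finally multiplying by (q + q^2 + q^3), the product of all factors after the first has coefficients 0,1,2,3,3,3,3,2 for degrees 0…7.
[q^7] = 1·2 + 1·3 + 1·3 + 1·2 = 10.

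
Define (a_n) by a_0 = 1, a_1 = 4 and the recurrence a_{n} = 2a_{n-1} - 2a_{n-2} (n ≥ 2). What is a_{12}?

The ordinary generating function has denominator 1 - 2t + 2t^2.
Iterating the recurrence: a_0,…,a_{12} = 1, 4, 6, 4, -4, -16, -24, -16, 16, 64, 96, 64, -64.

-64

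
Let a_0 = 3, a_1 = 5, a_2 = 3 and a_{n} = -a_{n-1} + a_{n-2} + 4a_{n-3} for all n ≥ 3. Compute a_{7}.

5

The ordinary generating function has denominator 1 + y - y^2 - 4y^3.
Iterating the recurrence: a_0,…,a_{7} = 3, 5, 3, 14, 9, 17, 48, 5.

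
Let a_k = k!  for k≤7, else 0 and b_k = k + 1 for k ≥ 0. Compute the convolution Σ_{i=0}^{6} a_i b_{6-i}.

1079

The convolution is the x^6 coefficient of A(x)B(x).
Σ = 1·7 + 1·6 + 2·5 + 6·4 + 24·3 + 120·2 + 720·1 = 1079.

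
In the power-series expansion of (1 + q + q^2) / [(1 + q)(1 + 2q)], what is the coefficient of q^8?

The denominator gives the recurrence a_n = −3a_(n−1) − 2a_(n−2) for n ≥ 3; the numerator fixes a_0 = 1, a_1 = -2, a_2 = 5.
Iterating: 1, -2, 5, -11, 23, -47, 95, -191, 383, so a_8 = 383.

383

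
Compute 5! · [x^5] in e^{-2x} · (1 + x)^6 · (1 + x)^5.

The EGF product rule gives c_5 = Σ_{k_1+k_2+k_3=5} C(5; k_1,k_2,k_3) · ∏ g_i(k_i), where e^{-2x} gives (-2)^k; (1+x)^6 gives the falling factorial (6)_k; (1+x)^5 gives the falling factorial (5)_k.
g_1(k) for k = 0…5: 1, -2, 4, -8, 16, -32.
g_2(k) for k = 0…5: 1, 6, 30, 120, 360, 720.
g_3(k) for k = 0…5: 1, 5, 20, 60, 120, 120.
First combine the last two factors: h(k) = Σ_j C(k,j)·g_2(j)·g_3(k−j) for k = 0…5: 1, 11, 110, 990, 7920, 55440.
c_5 = Σ_k C(5,k)·g_1(k)·h(5−k) = 1·1·55440 + 5·(-2)·7920 + 10·4·990 + 10·(-8)·110 + 5·16·11 + 1·(-32)·1 = 55440 − 79200 + 39600 − 8800 + 880 − 32 = 7888.

7888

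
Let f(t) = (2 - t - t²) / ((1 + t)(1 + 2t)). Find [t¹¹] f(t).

The denominator gives the recurrence a_n = −3a_(n−1) − 2a_(n−2) for n ≥ 3; the numerator fixes a_0 = 2, a_1 = -7, a_2 = 16.
Iterating: 2, -7, 16, -34, 70, -142, 286, -574, 1150, -2302, 4606, -9214, so a_11 = -9214.

-9214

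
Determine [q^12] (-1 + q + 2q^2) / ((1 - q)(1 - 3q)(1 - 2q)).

-1062881

The denominator gives the recurrence a_n = 6a_(n−1) − 11a_(n−2) + 6a_(n−3) for n ≥ 3; the numerator fixes a_0 = -1, a_1 = -5, a_2 = -17.
Iterating: -1, -5, -17, -53, -161, -485, -1457, -4373, -13121, -39365, -118097, -354293, -1062881, so a_12 = -1062881.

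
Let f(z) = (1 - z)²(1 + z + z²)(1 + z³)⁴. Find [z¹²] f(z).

-3

(1 - z)² has coefficients 1,-2,1 for degrees 0…2.
(1 + z + z²) has coefficients 1,1,1,0,0,0,0,0,0,0,0,0,0 for degrees 0…12.
Finally multiplying by (1 + z³)⁴, the product of all factors after the first has coefficients 1,1,1,4,4,4,6,6,6,4,4,4,1 for degrees 0…12.
[z¹²] = 1·1 − 2·4 + 1·4 = -3.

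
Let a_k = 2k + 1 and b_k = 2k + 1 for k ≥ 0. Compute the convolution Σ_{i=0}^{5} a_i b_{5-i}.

The convolution is the x^5 coefficient of A(x)B(x).
Σ = 1·11 + 3·9 + 5·7 + 7·5 + 9·3 + 11·1 = 146.

146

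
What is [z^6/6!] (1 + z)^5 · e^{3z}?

83079

The EGF product rule gives c_6 = Σ_{k_1+k_2=6} C(6; k_1,k_2) · ∏ g_i(k_i), where (1+z)^5 gives the falling factorial (5)_k; e^{3z} gives (3)^k.
g_1(k) for k = 0…6: 1, 5, 20, 60, 120, 120, 0.
g_2(k) for k = 0…6: 1, 3, 9, 27, 81, 243, 729.
c_6 = Σ_k C(6,k)·g_1(k)·g_2(6−k) = 1·1·729 + 6·5·243 + 15·20·81 + 20·60·27 + 15·120·9 + 6·120·3 = 729 + 7290 + 24300 + 32400 + 16200 + 2160 = 83079.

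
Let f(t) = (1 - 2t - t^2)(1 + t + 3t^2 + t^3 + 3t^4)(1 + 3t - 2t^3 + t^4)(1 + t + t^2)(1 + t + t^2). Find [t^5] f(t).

-76

(1 - 2t - t^2) has coefficients 1,-2,-1 for degrees 0…2.
(1 + t + 3t^2 + t^3 + 3t^4) has coefficients 1,1,3,1,3,0 for degrees 0…5.
Multiplying by (1 + 3t - 2t^3 + t^4) gives running coefficients 1,4,6,8,5,4 for degrees 0…5.
Multiplying by (1 + t + t^2) gives running coefficients 1,5,11,18,19,17 for degrees 0…5.
Finally multiplying by (1 + t + t^2), the product of all factors after the first has coefficients 1,6,17,34,48,54 for degrees 0…5.
[t^5] = 1·54 − 2·48 − 1·34 = -76.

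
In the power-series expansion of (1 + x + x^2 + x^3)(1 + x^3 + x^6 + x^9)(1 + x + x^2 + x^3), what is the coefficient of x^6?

6

(1 + x + x^2 + x^3) has coefficients 1,1,1,1 for degrees 0…3.
(1 + x^3 + x^6 + x^9) has coefficients 1,0,0,1,0,0,1 for degrees 0…6.
Finally multiplying by (1 + x + x^2 + x^3), the product of all factors after the first has coefficients 1,1,1,2,1,1,2 for degrees 0…6.
[x^6] = 1·2 + 1·1 + 1·1 + 1·2 = 6.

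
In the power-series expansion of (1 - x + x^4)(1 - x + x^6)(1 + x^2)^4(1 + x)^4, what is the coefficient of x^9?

(1 - x + x^4) has coefficients 1,-1,0,0,1 for degrees 0…4.
(1 - x + x^6) has coefficients 1,-1,0,0,0,0,1,0,0,0 for degrees 0…9.
Multiplying by (1 + x^2)^4 gives running coefficients 1,-1,4,-4,6,-6,5,-4,5,-1 for degrees 0…9.
Finally multiplying by (1 + x)^4, the product of all factors after the first has coefficients 1,3,6,10,11,9,5,0,1,9 for degrees 0…9.
[x^9] = 1·9 − 1·1 + 1·9 = 17.

17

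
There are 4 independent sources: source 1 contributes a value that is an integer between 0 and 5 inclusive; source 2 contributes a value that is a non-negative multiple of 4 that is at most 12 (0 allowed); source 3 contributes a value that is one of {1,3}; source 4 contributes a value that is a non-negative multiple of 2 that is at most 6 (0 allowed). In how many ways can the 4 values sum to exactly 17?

The generating function for the choices is (1 + y + y^2 + y^3 + y^4 + y^5)·(1 + y^4 + y^8 + y^12)·(y + y^3)·(1 + y^2 + y^4 + y^6); the count is [y^17].
(1 + y + y^2 + y^3 + y^4 + y^5) has coefficients 1,1,1,1,1,1 for degrees 0…5.
(1 + y^4 + y^8 + y^12) has coefficients 1,0,0,0,1,0,0,0,1,0,0,0,1,0,0,0,0,0 for degrees 0…17.
Multiplying by (y + y^3) gives running coefficients 0,1,0,1,0,1,0,1,0,1,0,1,0,1,0,1,0,0 for degrees 0…17.
Finally multiplying by (1 + y^2 + y^4 + y^6), the product of all factors after the first has coefficients 0,1,0,2,0,3,0,4,0,4,0,4,0,4,0,4,0,3 for degrees 0…17.
[y^17] = 1·3 + 1·0 + 1·4 + 1·0 + 1·4 + 1·0 = 11.

11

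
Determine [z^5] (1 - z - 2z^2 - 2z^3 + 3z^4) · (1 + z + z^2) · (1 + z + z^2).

(1 - z - 2z^2 - 2z^3 + 3z^4) has coefficients 1,-1,-2,-2,3 for degrees 0…4.
(1 + z + z^2) has coefficients 1,1,1,0,0,0 for degrees 0…5.
Finally multiplying by (1 + z + z^2), the product of all factors after the first has coefficients 1,2,3,2,1,0 for degrees 0…5.
[z^5] = 1·0 − 1·1 − 2·2 − 2·3 + 3·2 = -5.

-5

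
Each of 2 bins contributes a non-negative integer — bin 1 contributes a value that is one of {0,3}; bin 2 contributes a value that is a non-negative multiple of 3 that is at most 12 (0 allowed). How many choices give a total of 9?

The generating function for the choices is (1 + q^3)·(1 + q^3 + q^6 + q^9 + q^12); the count is [q^9].
(1 + q^3) has coefficients 1,0,0,1 for degrees 0…3.
(1 + q^3 + q^6 + q^9 + q^12) has coefficients 1,0,0,1,0,0,1,0,0,1 for degrees 0…9.
[q^9] = 1·1 + 1·1 = 2.

2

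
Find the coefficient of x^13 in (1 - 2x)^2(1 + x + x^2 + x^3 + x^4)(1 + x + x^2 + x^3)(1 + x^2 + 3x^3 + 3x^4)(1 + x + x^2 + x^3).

(1 - 2x)^2 has coefficients 1,-4,4 for degrees 0…2.
(1 + x + x^2 + x^3 + x^4) has coefficients 1,1,1,1,1,0,0,0,0,0,0,0,0,0 for degrees 0…13.
Multiplying by (1 + x + x^2 + x^3) gives running coefficients 1,2,3,4,4,3,2,1,0,0,0,0,0,0 for degrees 0…13.
Multiplying by (1 + x^2 + 3x^3 + 3x^4) gives running coefficients 1,2,4,9,16,22,27,28,23,16,9,3,0,0 for degrees 0…13.
Finally multiplying by (1 + x + x^2 + x^3), the product of all factors after the first has coefficients 1,3,7,16,31,51,74,93,100,94,76,51,28,12 for degrees 0…13.
[x^13] = 1·12 − 4·28 + 4·51 = 104.

104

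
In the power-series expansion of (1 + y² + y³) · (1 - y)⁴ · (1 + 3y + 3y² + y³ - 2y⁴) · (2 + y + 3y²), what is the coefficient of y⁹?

27

(1 + y² + y³) has coefficients 1,0,1,1 for degrees 0…3.
(1 - y)⁴ has coefficients 1,-4,6,-4,1,0,0,0,0,0 for degrees 0…9.
Multiplying by (1 + 3y + 3y² + y³ - 2y⁴) gives running coefficients 1,-1,-3,3,1,5,-13,9,-2,0 for degrees 0…9.
Finally multiplying by (2 + y + 3y²), the product of all factors after the first has coefficients 2,-1,-4,0,-4,20,-18,20,-34,25 for degrees 0…9.
[y⁹] = 1·25 + 1·20 + 1·(-18) = 27.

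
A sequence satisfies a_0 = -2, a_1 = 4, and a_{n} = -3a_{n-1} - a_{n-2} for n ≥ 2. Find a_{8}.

The ordinary generating function has denominator 1 + 3t + t^2.
Iterating the recurrence: a_0,…,a_{8} = -2, 4, -10, 26, -68, 178, -466, 1220, -3194.

-3194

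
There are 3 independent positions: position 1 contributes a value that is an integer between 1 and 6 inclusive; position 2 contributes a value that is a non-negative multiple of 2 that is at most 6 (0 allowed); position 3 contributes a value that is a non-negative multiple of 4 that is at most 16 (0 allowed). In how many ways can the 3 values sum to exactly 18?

6

The generating function for the choices is (z + z² + z³ + z⁴ + z⁵ + z⁶)·(1 + z² + z⁴ + z⁶)·(1 + z⁴ + z⁸ + z¹² + z¹⁶); the count is [z¹⁸].
(z + z² + z³ + z⁴ + z⁵ + z⁶) has coefficients 0,1,1,1,1,1,1 for degrees 0…6.
(1 + z² + z⁴ + z⁶) has coefficients 1,0,1,0,1,0,1,0,0,0,0,0,0,0,0,0,0,0,0 for degrees 0…18.
Finally multiplying by (1 + z⁴ + z⁸ + z¹² + z¹⁶), the product of all factors after the first has coefficients 1,0,1,0,2,0,2,0,2,0,2,0,2,0,2,0,2,0,2 for degrees 0…18.
[z¹⁸] = 1·0 + 1·2 + 1·0 + 1·2 + 1·0 + 1·2 = 6.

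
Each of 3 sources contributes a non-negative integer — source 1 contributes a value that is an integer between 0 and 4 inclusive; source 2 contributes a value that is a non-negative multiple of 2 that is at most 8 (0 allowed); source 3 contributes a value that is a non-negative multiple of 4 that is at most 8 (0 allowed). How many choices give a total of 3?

2

The generating function for the choices is (1 + t + t² + t³ + t⁴)·(1 + t² + t⁴ + t⁶ + t⁸)·(1 + t⁴ + t⁸); the count is [t³].
(1 + t + t² + t³ + t⁴) has coefficients 1,1,1,1 for degrees 0…3.
(1 + t² + t⁴ + t⁶ + t⁸) has coefficients 1,0,1,0 for degrees 0…3.
Finally multiplying by (1 + t⁴ + t⁸), the product of all factors after the first has coefficients 1,0,1,0 for degrees 0…3.
[t³] = 1·0 + 1·1 + 1·0 + 1·1 = 2.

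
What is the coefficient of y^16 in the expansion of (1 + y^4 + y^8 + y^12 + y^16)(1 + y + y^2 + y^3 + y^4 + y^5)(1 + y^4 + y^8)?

6

(1 + y^4 + y^8 + y^12 + y^16) has coefficients 1,0,0,0,1,0,0,0,1,0,0,0,1,0,0,0,1 for degrees 0…16.
(1 + y + y^2 + y^3 + y^4 + y^5) has coefficients 1,1,1,1,1,1,0,0,0,0,0,0,0,0,0,0,0 for degrees 0…16.
Finally multiplying by (1 + y^4 + y^8), the product of all factors after the first has coefficients 1,1,1,1,2,2,1,1,2,2,1,1,1,1,0,0,0 for degrees 0…16.
[y^16] = 1·0 + 1·1 + 1·2 + 1·2 + 1·1 = 6.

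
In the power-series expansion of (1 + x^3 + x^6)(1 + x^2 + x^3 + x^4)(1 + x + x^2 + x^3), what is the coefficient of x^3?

(1 + x^3 + x^6) has coefficients 1,0,0,1 for degrees 0…3.
(1 + x^2 + x^3 + x^4) has coefficients 1,0,1,1 for degrees 0…3.
Finally multiplying by (1 + x + x^2 + x^3), the product of all factors after the first has coefficients 1,1,2,3 for degrees 0…3.
[x^3] = 1·3 + 1·1 = 4.

4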